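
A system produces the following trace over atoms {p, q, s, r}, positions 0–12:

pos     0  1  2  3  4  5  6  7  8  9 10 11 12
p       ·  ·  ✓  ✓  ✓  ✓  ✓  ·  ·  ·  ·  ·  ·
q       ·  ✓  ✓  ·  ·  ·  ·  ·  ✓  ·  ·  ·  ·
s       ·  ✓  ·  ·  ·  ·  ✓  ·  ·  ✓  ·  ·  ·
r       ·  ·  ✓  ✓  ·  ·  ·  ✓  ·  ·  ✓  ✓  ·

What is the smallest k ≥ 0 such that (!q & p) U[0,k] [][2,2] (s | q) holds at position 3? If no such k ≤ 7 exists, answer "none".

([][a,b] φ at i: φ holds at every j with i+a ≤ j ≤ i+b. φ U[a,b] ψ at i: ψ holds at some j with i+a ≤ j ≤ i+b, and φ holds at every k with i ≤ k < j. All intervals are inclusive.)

Need earliest j ≥ 3 with [][2,2] (s | q), and (!q & p) at every k in [3,j-1].
  j=3: rhs fails.
  j=4: rhs holds; lhs holds on [3,3]. k = 1.

1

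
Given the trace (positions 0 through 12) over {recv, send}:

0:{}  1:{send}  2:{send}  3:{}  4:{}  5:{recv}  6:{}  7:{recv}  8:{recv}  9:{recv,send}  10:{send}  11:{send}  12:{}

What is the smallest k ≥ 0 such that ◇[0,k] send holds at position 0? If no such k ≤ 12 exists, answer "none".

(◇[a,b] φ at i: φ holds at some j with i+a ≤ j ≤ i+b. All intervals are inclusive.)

1

Scan j = 0,1,… for send:
  j=0: fails
  j=1: holds
First hit at j=1, so smallest k = 1-0 = 1.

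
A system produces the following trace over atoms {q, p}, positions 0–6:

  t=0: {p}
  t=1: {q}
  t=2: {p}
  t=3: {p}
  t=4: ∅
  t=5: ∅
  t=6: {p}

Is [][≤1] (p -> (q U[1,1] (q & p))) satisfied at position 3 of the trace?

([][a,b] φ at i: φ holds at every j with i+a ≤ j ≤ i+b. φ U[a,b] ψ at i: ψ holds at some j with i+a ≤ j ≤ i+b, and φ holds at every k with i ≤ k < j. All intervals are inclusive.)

Check (p -> (q U[1,1] (q & p))) at every j in [3,4]:
  j=3: antecedent true; consequent fails → ✗
  j=4: antecedent false → ✓
Fails at j=3 → formula fails.

False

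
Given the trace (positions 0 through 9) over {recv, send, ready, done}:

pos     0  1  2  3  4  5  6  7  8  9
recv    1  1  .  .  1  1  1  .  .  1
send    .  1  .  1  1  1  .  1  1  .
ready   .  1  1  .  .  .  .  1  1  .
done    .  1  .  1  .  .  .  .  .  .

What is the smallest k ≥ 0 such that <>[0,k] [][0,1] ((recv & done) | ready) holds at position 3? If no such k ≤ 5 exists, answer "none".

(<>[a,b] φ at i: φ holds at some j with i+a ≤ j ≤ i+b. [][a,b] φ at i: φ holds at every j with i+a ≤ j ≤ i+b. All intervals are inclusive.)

4

Scan j = 3,4,… for [][0,1] ((recv & done) | ready):
  j=3: fails
  j=4: fails
  j=5: fails
  j=6: fails
  j=7: holds
First hit at j=7, so smallest k = 7-3 = 4.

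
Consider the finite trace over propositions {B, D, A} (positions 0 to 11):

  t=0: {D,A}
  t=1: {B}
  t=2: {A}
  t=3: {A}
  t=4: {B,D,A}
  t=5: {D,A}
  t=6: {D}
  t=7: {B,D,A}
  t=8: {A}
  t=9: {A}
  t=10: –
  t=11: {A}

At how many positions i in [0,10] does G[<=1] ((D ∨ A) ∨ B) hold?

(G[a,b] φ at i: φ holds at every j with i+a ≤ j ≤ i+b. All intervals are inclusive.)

9

Evaluate at each i in [0,10]:
  i=0: ✓ (all of [0,1])
  i=1: ✓ (all of [1,2])
  i=2: ✓ (all of [2,3])
  i=3: ✓ (all of [3,4])
  i=4: ✓ (all of [4,5])
  i=5: ✓ (all of [5,6])
  i=6: ✓ (all of [6,7])
  i=7: ✓ (all of [7,8])
  i=8: ✓ (all of [8,9])
  i=9: ✗ (fails at j=10)
  i=10: ✗ (fails at j=10)
Positions where it holds: {0, 1, 2, 3, 4, 5, 6, 7, 8} → 9.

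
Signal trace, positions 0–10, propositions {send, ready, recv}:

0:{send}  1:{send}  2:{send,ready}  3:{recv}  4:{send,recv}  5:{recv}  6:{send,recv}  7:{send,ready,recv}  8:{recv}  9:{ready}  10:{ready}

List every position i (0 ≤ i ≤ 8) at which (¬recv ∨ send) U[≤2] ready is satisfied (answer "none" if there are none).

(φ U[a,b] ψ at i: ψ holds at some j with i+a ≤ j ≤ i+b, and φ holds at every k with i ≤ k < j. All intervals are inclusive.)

Evaluate at each i in [0,8]:
  i=0: ✓ (rhs at j=2; lhs holds on [0,1])
  i=1: ✓ (rhs at j=2; lhs holds on [1,1])
  i=2: ✓ (rhs at j=2)
  i=3: ✗ (no rhs in [3,5])
  i=4: ✗ (no rhs in [4,6])
  i=5: ✗ (lhs fails at k=5 before rhs at j=7)
  i=6: ✓ (rhs at j=7; lhs holds on [6,6])
  i=7: ✓ (rhs at j=7)
  i=8: ✗ (lhs fails at k=8 before rhs at j=9)

0, 1, 2, 6, 7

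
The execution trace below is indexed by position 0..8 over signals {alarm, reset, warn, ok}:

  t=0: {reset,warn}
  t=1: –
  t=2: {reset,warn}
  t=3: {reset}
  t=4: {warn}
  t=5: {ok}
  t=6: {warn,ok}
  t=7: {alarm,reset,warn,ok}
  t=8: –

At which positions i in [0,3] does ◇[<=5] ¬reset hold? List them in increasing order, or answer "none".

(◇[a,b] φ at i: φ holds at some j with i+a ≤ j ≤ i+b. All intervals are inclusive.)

Evaluate at each i in [0,3]:
  i=0: ✓ (witness j=1)
  i=1: ✓ (witness j=1)
  i=2: ✓ (witness j=4)
  i=3: ✓ (witness j=4)

0, 1, 2, 3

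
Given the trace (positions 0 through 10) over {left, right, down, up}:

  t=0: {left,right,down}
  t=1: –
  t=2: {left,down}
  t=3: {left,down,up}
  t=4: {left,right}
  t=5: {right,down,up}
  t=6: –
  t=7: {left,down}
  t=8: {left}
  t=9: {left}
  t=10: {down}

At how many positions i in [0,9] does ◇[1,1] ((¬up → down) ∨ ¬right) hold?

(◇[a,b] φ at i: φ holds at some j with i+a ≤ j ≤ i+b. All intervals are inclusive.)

Evaluate at each i in [0,9]:
  i=0: ✓ (witness j=1)
  i=1: ✓ (witness j=2)
  i=2: ✓ (witness j=3)
  i=3: ✗ (none in [4,4])
  i=4: ✓ (witness j=5)
  i=5: ✓ (witness j=6)
  i=6: ✓ (witness j=7)
  i=7: ✓ (witness j=8)
  i=8: ✓ (witness j=9)
  i=9: ✓ (witness j=10)
Positions where it holds: {0, 1, 2, 4, 5, 6, 7, 8, 9} → 9.

9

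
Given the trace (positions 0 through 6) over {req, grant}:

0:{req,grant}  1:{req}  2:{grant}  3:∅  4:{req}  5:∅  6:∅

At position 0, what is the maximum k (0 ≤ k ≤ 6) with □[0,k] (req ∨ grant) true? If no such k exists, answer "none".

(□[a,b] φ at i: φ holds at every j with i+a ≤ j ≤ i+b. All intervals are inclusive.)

2

(req ∨ grant) must hold from j=0 onward; find where it first fails.
  j=0: holds
  j=1: holds
  j=2: holds
  j=3: fails
Holds on [0,2], so largest k = 2.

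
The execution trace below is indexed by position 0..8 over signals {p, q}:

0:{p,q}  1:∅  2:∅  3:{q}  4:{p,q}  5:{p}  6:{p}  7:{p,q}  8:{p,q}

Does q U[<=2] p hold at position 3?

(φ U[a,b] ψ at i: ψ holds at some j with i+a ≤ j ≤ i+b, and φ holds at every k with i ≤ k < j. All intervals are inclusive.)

Need some j in [3,5] with p, and q at every k in [3,j-1].
  j=3: p false.
  j=4: p holds; q holds at every k in [3,3] → satisfied.

True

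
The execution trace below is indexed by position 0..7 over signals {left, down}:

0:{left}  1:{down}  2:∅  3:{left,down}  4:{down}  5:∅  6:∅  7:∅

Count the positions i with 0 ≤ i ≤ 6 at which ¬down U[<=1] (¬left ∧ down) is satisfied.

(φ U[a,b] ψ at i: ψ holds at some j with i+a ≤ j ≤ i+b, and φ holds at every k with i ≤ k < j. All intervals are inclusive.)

3

Evaluate at each i in [0,6]:
  i=0: ✓ (rhs at j=1; lhs holds on [0,0])
  i=1: ✓ (rhs at j=1)
  i=2: ✗ (no rhs in [2,3])
  i=3: ✗ (lhs fails at k=3 before rhs at j=4)
  i=4: ✓ (rhs at j=4)
  i=5: ✗ (no rhs in [5,6])
  i=6: ✗ (no rhs in [6,7])
Positions where it holds: {0, 1, 4} → 3.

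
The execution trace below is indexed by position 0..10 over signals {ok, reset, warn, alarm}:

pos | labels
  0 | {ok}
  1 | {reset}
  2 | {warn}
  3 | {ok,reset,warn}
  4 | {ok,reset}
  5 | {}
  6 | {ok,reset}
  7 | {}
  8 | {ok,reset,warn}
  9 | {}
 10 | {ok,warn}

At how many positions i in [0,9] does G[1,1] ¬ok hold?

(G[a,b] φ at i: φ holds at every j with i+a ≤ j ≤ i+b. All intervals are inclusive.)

5

Evaluate at each i in [0,9]:
  i=0: ✓ (all of [1,1])
  i=1: ✓ (all of [2,2])
  i=2: ✗ (fails at j=3)
  i=3: ✗ (fails at j=4)
  i=4: ✓ (all of [5,5])
  i=5: ✗ (fails at j=6)
  i=6: ✓ (all of [7,7])
  i=7: ✗ (fails at j=8)
  i=8: ✓ (all of [9,9])
  i=9: ✗ (fails at j=10)
Positions where it holds: {0, 1, 4, 6, 8} → 5.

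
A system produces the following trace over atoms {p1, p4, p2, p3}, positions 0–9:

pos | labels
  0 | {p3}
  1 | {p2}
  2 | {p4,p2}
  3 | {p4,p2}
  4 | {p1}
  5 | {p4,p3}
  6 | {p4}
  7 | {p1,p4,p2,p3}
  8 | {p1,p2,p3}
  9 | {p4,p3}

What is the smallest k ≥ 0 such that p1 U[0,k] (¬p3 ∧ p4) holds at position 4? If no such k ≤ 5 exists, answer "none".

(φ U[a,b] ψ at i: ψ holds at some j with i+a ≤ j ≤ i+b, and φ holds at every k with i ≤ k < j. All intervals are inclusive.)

Need earliest j ≥ 4 with (¬p3 ∧ p4), and p1 at every k in [4,j-1].
  j=4: rhs fails.
  j=5: rhs fails.
  j=6: rhs holds but lhs fails at k=5.
  j=7: rhs fails.
  j=8: rhs fails.
  j=9: rhs fails.
No witness within the range → none.

none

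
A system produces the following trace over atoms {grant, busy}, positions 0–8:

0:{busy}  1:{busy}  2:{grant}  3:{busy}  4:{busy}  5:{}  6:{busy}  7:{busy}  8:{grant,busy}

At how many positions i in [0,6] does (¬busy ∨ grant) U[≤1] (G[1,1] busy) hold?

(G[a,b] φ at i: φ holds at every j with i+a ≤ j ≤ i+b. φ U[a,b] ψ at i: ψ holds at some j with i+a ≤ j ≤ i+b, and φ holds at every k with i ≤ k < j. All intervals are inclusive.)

5

Evaluate at each i in [0,6]:
  i=0: ✓ (rhs at j=0)
  i=1: ✗ (lhs fails at k=1 before rhs at j=2)
  i=2: ✓ (rhs at j=2)
  i=3: ✓ (rhs at j=3)
  i=4: ✗ (lhs fails at k=4 before rhs at j=5)
  i=5: ✓ (rhs at j=5)
  i=6: ✓ (rhs at j=6)
Positions where it holds: {0, 2, 3, 5, 6} → 5.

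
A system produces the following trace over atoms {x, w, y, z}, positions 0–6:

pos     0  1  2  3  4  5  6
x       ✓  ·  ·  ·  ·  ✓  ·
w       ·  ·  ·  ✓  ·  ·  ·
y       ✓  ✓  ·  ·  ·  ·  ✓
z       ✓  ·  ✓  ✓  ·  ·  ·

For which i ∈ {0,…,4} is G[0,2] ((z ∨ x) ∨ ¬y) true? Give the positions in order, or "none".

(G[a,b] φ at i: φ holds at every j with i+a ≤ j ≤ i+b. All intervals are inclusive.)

Evaluate at each i in [0,4]:
  i=0: ✗ (fails at j=1)
  i=1: ✗ (fails at j=1)
  i=2: ✓ (all of [2,4])
  i=3: ✓ (all of [3,5])
  i=4: ✗ (fails at j=6)

2, 3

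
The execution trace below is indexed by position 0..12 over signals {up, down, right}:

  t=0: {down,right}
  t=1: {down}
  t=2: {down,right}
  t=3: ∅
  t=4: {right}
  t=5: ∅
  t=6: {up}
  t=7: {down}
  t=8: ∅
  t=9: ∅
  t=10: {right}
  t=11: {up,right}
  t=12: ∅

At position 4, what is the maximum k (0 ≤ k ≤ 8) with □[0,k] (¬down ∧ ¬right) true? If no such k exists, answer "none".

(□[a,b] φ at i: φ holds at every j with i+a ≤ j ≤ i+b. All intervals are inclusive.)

none

(¬down ∧ ¬right) must hold from j=4 onward; find where it first fails.
  j=4: fails → no k works.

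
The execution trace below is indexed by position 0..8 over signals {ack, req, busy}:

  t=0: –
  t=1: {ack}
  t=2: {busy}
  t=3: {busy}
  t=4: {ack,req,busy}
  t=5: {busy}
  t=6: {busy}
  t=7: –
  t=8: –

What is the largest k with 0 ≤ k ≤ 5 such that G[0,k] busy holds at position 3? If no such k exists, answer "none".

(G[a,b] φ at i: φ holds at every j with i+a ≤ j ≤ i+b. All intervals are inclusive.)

3

busy must hold from j=3 onward; find where it first fails.
  j=3: holds
  j=4: holds
  j=5: holds
  j=6: holds
  j=7: fails
Holds on [3,6], so largest k = 3.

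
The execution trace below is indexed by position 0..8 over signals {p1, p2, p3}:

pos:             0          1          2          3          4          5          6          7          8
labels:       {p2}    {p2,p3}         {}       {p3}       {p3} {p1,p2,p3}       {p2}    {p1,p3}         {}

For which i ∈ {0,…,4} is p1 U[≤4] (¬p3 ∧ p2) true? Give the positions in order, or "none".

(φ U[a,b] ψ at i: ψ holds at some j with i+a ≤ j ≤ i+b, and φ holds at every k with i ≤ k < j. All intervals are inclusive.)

0

Evaluate at each i in [0,4]:
  i=0: ✓ (rhs at j=0)
  i=1: ✗ (no rhs in [1,5])
  i=2: ✗ (lhs fails at k=2 before rhs at j=6)
  i=3: ✗ (lhs fails at k=3 before rhs at j=6)
  i=4: ✗ (lhs fails at k=4 before rhs at j=6)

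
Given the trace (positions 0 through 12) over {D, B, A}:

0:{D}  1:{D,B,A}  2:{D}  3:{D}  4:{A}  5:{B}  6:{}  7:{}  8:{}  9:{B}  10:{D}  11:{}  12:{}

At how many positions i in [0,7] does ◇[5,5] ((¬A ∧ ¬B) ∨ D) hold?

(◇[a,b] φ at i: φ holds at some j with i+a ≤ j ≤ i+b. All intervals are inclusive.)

Evaluate at each i in [0,7]:
  i=0: ✗ (none in [5,5])
  i=1: ✓ (witness j=6)
  i=2: ✓ (witness j=7)
  i=3: ✓ (witness j=8)
  i=4: ✗ (none in [9,9])
  i=5: ✓ (witness j=10)
  i=6: ✓ (witness j=11)
  i=7: ✓ (witness j=12)
Positions where it holds: {1, 2, 3, 5, 6, 7} → 6.

6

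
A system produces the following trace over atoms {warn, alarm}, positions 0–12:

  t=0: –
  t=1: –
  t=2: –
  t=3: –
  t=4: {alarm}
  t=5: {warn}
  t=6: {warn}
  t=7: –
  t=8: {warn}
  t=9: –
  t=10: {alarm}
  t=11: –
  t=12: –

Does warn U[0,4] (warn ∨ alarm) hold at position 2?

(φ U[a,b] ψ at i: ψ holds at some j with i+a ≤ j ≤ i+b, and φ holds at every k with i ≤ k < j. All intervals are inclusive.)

Need some j in [2,6] with (warn ∨ alarm), and warn at every k in [2,j-1].
  j=2: (warn ∨ alarm) false.
  j=3: (warn ∨ alarm) false.
  j=4: (warn ∨ alarm) holds, but warn fails at k=2 → not this j.
  j=5: (warn ∨ alarm) holds, but warn fails at k=2 → not this j.
  j=6: (warn ∨ alarm) holds, but warn fails at k=2 → not this j.
No j in the window works → until fails.

Does not hold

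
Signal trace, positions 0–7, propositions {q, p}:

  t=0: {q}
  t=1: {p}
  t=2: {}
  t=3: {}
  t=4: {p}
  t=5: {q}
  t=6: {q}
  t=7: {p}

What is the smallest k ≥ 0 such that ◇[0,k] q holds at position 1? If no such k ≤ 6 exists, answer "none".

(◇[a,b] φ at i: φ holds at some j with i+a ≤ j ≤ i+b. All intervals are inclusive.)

Scan j = 1,2,… for q:
  j=1: fails
  j=2: fails
  j=3: fails
  j=4: fails
  j=5: holds
First hit at j=5, so smallest k = 5-1 = 4.

4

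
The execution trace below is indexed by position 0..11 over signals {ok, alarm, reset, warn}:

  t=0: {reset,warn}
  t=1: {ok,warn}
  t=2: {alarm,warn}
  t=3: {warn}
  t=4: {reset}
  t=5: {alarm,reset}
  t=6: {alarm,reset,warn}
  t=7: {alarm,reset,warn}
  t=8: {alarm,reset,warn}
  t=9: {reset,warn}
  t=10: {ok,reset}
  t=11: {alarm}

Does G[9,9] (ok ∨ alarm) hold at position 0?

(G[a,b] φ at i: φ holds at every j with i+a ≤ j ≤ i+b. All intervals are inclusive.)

Check (ok ∨ alarm) at every j in [9,9]:
  j=9: false
Fails at j=9 → formula fails.

False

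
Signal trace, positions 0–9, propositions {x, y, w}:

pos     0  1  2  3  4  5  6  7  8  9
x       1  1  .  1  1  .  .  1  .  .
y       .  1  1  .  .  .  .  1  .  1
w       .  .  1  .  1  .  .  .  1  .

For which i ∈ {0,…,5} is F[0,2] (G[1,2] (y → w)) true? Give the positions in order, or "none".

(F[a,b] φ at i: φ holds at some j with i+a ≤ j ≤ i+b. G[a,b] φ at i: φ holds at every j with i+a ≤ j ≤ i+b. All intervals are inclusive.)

Evaluate at each i in [0,5]:
  i=0: ✓ (witness j=1)
  i=1: ✓ (witness j=1)
  i=2: ✓ (witness j=2)
  i=3: ✓ (witness j=3)
  i=4: ✓ (witness j=4)
  i=5: ✗ (none in [5,7])

0, 1, 2, 3, 4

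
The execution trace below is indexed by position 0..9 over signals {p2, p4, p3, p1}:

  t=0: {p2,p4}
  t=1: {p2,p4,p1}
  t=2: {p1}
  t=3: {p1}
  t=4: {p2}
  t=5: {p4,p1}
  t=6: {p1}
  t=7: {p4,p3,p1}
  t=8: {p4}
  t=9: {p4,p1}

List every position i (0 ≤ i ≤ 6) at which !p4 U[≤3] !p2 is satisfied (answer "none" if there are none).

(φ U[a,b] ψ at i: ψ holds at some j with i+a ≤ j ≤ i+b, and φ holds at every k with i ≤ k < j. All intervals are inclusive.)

2, 3, 4, 5, 6

Evaluate at each i in [0,6]:
  i=0: ✗ (lhs fails at k=0 before rhs at j=2)
  i=1: ✗ (lhs fails at k=1 before rhs at j=2)
  i=2: ✓ (rhs at j=2)
  i=3: ✓ (rhs at j=3)
  i=4: ✓ (rhs at j=5; lhs holds on [4,4])
  i=5: ✓ (rhs at j=5)
  i=6: ✓ (rhs at j=6)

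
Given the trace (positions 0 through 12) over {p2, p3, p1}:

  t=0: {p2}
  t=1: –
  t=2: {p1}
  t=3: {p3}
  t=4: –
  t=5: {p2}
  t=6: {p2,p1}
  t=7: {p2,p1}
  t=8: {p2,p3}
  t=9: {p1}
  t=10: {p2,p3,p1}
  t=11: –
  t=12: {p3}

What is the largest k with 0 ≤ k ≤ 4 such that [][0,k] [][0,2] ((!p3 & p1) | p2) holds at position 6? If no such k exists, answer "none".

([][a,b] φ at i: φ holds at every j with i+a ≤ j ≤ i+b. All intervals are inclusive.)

[][0,2] ((!p3 & p1) | p2) must hold from j=6 onward; find where it first fails.
  j=6: holds
  j=7: holds
  j=8: holds
  j=9: fails
Holds on [6,8], so largest k = 2.

2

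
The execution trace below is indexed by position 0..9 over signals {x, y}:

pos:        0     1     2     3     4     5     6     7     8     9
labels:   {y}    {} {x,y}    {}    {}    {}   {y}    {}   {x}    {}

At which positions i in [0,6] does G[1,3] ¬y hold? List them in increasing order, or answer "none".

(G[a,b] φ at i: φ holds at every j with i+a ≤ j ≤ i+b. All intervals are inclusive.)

Evaluate at each i in [0,6]:
  i=0: ✗ (fails at j=2)
  i=1: ✗ (fails at j=2)
  i=2: ✓ (all of [3,5])
  i=3: ✗ (fails at j=6)
  i=4: ✗ (fails at j=6)
  i=5: ✗ (fails at j=6)
  i=6: ✓ (all of [7,9])

2, 6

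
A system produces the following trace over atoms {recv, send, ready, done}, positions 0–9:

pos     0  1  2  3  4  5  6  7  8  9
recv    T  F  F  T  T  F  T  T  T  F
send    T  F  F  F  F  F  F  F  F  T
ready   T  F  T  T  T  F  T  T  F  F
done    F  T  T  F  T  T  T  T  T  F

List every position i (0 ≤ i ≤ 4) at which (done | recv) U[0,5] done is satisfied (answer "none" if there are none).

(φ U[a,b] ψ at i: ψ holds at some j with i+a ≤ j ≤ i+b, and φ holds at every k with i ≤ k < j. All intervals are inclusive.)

Evaluate at each i in [0,4]:
  i=0: ✓ (rhs at j=1; lhs holds on [0,0])
  i=1: ✓ (rhs at j=1)
  i=2: ✓ (rhs at j=2)
  i=3: ✓ (rhs at j=4; lhs holds on [3,3])
  i=4: ✓ (rhs at j=4)

0, 1, 2, 3, 4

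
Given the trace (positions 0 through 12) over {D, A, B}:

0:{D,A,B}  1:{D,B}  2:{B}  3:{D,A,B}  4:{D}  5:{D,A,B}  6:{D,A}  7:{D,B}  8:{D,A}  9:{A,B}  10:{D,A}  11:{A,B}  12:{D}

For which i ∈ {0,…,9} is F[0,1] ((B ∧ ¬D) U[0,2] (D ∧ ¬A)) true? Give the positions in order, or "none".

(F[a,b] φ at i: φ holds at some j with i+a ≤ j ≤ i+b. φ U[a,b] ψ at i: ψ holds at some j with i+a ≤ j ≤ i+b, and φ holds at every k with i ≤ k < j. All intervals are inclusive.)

Evaluate at each i in [0,9]:
  i=0: ✓ (witness j=1)
  i=1: ✓ (witness j=1)
  i=2: ✗ (none in [2,3])
  i=3: ✓ (witness j=4)
  i=4: ✓ (witness j=4)
  i=5: ✗ (none in [5,6])
  i=6: ✓ (witness j=7)
  i=7: ✓ (witness j=7)
  i=8: ✗ (none in [8,9])
  i=9: ✗ (none in [9,10])

0, 1, 3, 4, 6, 7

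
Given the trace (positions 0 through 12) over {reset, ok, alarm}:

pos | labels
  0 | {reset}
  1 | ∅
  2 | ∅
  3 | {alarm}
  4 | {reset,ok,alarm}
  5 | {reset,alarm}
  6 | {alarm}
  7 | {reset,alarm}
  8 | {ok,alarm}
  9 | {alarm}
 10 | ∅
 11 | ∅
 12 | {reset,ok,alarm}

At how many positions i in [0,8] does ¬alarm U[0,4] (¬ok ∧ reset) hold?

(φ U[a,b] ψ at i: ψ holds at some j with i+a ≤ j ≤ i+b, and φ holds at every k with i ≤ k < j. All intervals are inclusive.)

Evaluate at each i in [0,8]:
  i=0: ✓ (rhs at j=0)
  i=1: ✗ (lhs fails at k=3 before rhs at j=5)
  i=2: ✗ (lhs fails at k=3 before rhs at j=5)
  i=3: ✗ (lhs fails at k=3 before rhs at j=5)
  i=4: ✗ (lhs fails at k=4 before rhs at j=5)
  i=5: ✓ (rhs at j=5)
  i=6: ✗ (lhs fails at k=6 before rhs at j=7)
  i=7: ✓ (rhs at j=7)
  i=8: ✗ (no rhs in [8,12])
Positions where it holds: {0, 5, 7} → 3.

3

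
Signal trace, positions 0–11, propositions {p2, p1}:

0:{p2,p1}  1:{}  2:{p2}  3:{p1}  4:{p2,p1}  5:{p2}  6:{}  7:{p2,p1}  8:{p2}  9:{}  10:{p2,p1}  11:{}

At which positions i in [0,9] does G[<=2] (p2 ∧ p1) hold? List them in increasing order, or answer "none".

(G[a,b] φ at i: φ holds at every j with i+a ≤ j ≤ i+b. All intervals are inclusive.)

none

Evaluate at each i in [0,9]:
  i=0: ✗ (fails at j=1)
  i=1: ✗ (fails at j=1)
  i=2: ✗ (fails at j=2)
  i=3: ✗ (fails at j=3)
  i=4: ✗ (fails at j=5)
  i=5: ✗ (fails at j=5)
  i=6: ✗ (fails at j=6)
  i=7: ✗ (fails at j=8)
  i=8: ✗ (fails at j=8)
  i=9: ✗ (fails at j=9)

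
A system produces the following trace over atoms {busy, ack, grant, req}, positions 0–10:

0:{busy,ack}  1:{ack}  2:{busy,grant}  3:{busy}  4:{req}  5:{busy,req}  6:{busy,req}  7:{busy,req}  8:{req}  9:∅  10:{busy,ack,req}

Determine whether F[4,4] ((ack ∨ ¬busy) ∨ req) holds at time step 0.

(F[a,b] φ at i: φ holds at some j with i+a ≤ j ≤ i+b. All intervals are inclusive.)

True

Check ((ack ∨ ¬busy) ∨ req) at each j in [4,4]:
  j=4: true
Found at j=4 → formula holds.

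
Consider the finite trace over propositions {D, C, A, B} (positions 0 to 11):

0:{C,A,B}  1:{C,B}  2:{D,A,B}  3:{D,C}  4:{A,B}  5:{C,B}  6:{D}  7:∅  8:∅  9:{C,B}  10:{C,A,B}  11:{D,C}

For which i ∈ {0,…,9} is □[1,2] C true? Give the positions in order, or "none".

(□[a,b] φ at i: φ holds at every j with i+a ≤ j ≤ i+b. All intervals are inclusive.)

8, 9

Evaluate at each i in [0,9]:
  i=0: ✗ (fails at j=2)
  i=1: ✗ (fails at j=2)
  i=2: ✗ (fails at j=4)
  i=3: ✗ (fails at j=4)
  i=4: ✗ (fails at j=6)
  i=5: ✗ (fails at j=6)
  i=6: ✗ (fails at j=7)
  i=7: ✗ (fails at j=8)
  i=8: ✓ (all of [9,10])
  i=9: ✓ (all of [10,11])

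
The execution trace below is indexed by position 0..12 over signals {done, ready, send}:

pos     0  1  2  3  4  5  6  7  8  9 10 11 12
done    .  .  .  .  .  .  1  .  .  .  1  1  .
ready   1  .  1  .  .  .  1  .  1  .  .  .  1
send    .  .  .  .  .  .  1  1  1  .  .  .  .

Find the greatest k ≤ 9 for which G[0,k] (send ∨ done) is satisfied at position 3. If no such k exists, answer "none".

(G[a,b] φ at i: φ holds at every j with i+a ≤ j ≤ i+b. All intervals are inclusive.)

(send ∨ done) must hold from j=3 onward; find where it first fails.
  j=3: fails → no k works.

none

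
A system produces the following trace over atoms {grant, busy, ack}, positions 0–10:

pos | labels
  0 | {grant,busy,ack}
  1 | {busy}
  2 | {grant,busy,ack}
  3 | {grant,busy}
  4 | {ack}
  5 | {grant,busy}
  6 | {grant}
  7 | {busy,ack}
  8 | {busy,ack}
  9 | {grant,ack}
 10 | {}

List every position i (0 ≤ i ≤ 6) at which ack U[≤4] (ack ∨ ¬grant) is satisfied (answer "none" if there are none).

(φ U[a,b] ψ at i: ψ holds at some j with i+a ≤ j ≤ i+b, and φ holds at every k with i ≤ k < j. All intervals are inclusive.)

Evaluate at each i in [0,6]:
  i=0: ✓ (rhs at j=0)
  i=1: ✓ (rhs at j=1)
  i=2: ✓ (rhs at j=2)
  i=3: ✗ (lhs fails at k=3 before rhs at j=4)
  i=4: ✓ (rhs at j=4)
  i=5: ✗ (lhs fails at k=5 before rhs at j=7)
  i=6: ✗ (lhs fails at k=6 before rhs at j=7)

0, 1, 2, 4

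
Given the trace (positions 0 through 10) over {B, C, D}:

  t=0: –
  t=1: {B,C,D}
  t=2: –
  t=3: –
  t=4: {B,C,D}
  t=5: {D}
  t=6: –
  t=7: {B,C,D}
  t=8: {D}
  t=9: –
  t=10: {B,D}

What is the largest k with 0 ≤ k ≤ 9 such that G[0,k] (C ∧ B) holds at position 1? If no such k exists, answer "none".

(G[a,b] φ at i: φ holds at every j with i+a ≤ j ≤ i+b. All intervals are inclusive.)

0

(C ∧ B) must hold from j=1 onward; find where it first fails.
  j=1: holds
  j=2: fails
Holds on [1,1], so largest k = 0.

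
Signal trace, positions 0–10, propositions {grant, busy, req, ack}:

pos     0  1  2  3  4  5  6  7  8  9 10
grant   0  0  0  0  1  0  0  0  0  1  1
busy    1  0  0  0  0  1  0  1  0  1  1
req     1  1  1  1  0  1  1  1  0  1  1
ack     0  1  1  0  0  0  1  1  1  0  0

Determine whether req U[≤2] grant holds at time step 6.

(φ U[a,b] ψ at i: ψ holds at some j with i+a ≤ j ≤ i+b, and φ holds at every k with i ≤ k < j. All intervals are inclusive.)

Need some j in [6,8] with grant, and req at every k in [6,j-1].
  j=6: grant false.
  j=7: grant false.
  j=8: grant false.
No j in the window works → until fails.

No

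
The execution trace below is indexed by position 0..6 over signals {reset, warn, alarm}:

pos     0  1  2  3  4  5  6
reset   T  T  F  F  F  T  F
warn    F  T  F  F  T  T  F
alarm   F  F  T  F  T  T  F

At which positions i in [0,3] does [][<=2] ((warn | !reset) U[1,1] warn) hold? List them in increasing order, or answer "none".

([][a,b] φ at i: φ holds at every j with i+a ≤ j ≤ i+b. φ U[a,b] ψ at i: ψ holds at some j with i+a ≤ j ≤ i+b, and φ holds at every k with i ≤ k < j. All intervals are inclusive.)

none

Evaluate at each i in [0,3]:
  i=0: ✗ (fails at j=0)
  i=1: ✗ (fails at j=1)
  i=2: ✗ (fails at j=2)
  i=3: ✗ (fails at j=5)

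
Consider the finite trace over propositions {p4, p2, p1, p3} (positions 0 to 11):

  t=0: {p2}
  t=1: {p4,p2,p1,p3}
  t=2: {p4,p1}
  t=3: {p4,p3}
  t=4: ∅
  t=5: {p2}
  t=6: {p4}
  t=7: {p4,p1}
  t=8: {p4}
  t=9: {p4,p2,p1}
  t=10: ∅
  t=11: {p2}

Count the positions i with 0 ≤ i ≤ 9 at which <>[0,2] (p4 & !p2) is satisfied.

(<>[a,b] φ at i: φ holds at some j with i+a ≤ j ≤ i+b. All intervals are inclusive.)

Evaluate at each i in [0,9]:
  i=0: ✓ (witness j=2)
  i=1: ✓ (witness j=2)
  i=2: ✓ (witness j=2)
  i=3: ✓ (witness j=3)
  i=4: ✓ (witness j=6)
  i=5: ✓ (witness j=6)
  i=6: ✓ (witness j=6)
  i=7: ✓ (witness j=7)
  i=8: ✓ (witness j=8)
  i=9: ✗ (none in [9,11])
Positions where it holds: {0, 1, 2, 3, 4, 5, 6, 7, 8} → 9.

9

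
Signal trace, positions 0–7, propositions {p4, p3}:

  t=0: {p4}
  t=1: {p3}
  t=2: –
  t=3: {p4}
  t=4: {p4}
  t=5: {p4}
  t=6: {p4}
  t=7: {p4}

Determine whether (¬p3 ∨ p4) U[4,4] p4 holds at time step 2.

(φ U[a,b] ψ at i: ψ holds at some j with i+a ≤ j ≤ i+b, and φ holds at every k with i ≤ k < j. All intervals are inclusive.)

Need some j in [6,6] with p4, and (¬p3 ∨ p4) at every k in [2,j-1].
  j=6: p4 holds; (¬p3 ∨ p4) holds at every k in [2,5] → satisfied.

True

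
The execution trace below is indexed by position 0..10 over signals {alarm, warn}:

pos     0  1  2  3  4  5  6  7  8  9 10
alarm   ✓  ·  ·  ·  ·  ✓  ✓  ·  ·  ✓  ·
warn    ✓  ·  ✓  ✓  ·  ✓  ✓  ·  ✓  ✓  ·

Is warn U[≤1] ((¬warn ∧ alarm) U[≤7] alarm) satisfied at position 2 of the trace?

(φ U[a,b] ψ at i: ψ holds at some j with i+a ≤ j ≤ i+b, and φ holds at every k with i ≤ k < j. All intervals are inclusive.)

False

Need some j in [2,3] with ((¬warn ∧ alarm) U[≤7] alarm), and warn at every k in [2,j-1].
  j=2: ((¬warn ∧ alarm) U[≤7] alarm) — fails.
  j=3: ((¬warn ∧ alarm) U[≤7] alarm) — fails.
No j in the window works → until fails.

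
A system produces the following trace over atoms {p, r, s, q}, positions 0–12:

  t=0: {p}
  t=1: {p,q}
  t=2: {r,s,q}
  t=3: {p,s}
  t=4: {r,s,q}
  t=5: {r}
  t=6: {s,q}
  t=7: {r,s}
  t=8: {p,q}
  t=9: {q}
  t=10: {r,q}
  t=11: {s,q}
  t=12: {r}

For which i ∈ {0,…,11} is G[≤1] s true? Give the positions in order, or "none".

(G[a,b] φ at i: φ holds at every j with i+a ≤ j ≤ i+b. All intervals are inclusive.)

Evaluate at each i in [0,11]:
  i=0: ✗ (fails at j=0)
  i=1: ✗ (fails at j=1)
  i=2: ✓ (all of [2,3])
  i=3: ✓ (all of [3,4])
  i=4: ✗ (fails at j=5)
  i=5: ✗ (fails at j=5)
  i=6: ✓ (all of [6,7])
  i=7: ✗ (fails at j=8)
  i=8: ✗ (fails at j=8)
  i=9: ✗ (fails at j=9)
  i=10: ✗ (fails at j=10)
  i=11: ✗ (fails at j=12)

2, 3, 6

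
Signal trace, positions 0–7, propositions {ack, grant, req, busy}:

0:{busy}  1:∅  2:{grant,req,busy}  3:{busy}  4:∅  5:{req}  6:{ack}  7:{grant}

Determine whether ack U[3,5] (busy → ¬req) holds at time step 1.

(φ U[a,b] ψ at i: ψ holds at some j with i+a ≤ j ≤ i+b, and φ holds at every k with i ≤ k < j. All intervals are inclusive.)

No

Need some j in [4,6] with (busy → ¬req), and ack at every k in [1,j-1].
  j=4: (busy → ¬req) holds, but ack fails at k=1 → not this j.
  j=5: (busy → ¬req) holds, but ack fails at k=1 → not this j.
  j=6: (busy → ¬req) holds, but ack fails at k=1 → not this j.
No j in the window works → until fails.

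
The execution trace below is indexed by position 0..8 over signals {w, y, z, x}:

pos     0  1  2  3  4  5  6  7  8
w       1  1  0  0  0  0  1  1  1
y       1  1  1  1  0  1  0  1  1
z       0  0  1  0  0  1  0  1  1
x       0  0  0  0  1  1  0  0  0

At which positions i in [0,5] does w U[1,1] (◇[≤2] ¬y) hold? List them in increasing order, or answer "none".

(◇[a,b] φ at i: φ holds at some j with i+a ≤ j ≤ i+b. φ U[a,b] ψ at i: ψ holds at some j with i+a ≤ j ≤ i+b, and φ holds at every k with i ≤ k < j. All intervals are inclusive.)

1

Evaluate at each i in [0,5]:
  i=0: ✗ (no rhs in [1,1])
  i=1: ✓ (rhs at j=2; lhs holds on [1,1])
  i=2: ✗ (lhs fails at k=2 before rhs at j=3)
  i=3: ✗ (lhs fails at k=3 before rhs at j=4)
  i=4: ✗ (lhs fails at k=4 before rhs at j=5)
  i=5: ✗ (lhs fails at k=5 before rhs at j=6)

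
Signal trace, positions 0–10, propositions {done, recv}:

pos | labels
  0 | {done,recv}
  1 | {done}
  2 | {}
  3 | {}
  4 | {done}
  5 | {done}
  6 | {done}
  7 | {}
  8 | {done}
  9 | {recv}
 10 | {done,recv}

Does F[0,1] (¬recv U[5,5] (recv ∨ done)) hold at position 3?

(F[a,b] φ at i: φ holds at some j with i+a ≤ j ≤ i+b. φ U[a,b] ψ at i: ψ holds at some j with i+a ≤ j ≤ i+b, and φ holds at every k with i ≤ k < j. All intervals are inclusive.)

Check (¬recv U[5,5] (recv ∨ done)) at each j in [3,4]:
  j=3: holds
  j=4: holds
Found at j=3 → formula holds.

Yes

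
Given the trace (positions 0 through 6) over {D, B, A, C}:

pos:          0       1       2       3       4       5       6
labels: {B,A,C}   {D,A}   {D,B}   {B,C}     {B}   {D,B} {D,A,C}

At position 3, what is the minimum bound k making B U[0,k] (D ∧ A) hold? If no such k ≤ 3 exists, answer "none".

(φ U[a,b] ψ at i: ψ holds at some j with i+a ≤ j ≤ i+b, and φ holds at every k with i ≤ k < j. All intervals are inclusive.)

Need earliest j ≥ 3 with (D ∧ A), and B at every k in [3,j-1].
  j=3: rhs fails.
  j=4: rhs fails.
  j=5: rhs fails.
  j=6: rhs holds; lhs holds on [3,5]. k = 3.

3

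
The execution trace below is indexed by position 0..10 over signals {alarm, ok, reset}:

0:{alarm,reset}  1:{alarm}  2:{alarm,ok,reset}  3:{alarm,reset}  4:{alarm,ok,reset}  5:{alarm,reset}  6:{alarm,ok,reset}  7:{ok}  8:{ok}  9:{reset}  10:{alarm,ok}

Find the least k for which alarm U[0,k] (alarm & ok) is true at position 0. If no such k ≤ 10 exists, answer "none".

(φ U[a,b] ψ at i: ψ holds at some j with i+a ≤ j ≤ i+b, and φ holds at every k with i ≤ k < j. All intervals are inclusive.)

2

Need earliest j ≥ 0 with (alarm & ok), and alarm at every k in [0,j-1].
  j=0: rhs fails.
  j=1: rhs fails.
  j=2: rhs holds; lhs holds on [0,1]. k = 2.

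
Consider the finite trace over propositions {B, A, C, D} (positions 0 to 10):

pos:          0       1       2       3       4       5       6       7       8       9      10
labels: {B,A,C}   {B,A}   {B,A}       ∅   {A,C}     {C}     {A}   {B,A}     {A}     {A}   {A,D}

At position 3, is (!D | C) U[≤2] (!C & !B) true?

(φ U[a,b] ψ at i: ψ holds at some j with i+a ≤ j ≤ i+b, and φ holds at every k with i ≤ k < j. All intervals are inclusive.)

True

Need some j in [3,5] with (!C & !B), and (!D | C) at every k in [3,j-1].
  j=3: (!C & !B) holds; no prefix to check → satisfied.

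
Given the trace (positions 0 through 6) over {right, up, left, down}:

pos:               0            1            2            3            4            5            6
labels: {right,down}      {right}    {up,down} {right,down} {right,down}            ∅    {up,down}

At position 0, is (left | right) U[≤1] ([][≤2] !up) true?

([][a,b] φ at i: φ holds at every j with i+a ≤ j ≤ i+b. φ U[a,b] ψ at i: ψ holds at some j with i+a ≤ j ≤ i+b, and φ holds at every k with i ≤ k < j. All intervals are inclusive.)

False

Need some j in [0,1] with [][≤2] !up, and (left | right) at every k in [0,j-1].
  j=0: [][≤2] !up — fails at 2.
  j=1: [][≤2] !up — fails at 2.
No j in the window works → until fails.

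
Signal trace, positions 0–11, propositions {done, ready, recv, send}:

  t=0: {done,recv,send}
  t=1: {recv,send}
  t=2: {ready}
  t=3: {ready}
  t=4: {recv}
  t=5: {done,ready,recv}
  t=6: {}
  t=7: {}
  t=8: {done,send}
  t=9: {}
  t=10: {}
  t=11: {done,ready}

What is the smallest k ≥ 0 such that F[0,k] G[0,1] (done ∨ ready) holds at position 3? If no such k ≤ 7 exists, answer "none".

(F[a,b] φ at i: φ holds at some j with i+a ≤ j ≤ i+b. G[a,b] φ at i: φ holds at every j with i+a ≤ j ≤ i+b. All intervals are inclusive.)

none

Scan j = 3,4,… for G[0,1] (done ∨ ready):
  j=3: fails
  j=4: fails
  j=5: fails
  j=6: fails
  j=7: fails
  j=8: fails
  j=9: fails
  j=10: fails
No j in [3,10] satisfies it → none.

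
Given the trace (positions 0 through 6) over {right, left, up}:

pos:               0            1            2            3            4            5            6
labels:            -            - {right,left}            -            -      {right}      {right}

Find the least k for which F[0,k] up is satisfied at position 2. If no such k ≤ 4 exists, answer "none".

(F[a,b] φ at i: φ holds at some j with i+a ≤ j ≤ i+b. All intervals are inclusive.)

Scan j = 2,3,… for up:
  j=2: fails
  j=3: fails
  j=4: fails
  j=5: fails
  j=6: fails
No j in [2,6] satisfies it → none.

none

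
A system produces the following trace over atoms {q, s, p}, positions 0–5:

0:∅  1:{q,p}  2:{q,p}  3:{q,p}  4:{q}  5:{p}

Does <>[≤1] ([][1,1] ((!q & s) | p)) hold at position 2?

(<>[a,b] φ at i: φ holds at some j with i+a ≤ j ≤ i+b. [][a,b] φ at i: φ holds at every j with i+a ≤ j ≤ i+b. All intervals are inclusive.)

True

Check [][1,1] ((!q & s) | p) at each j in [2,3]:
  j=2: holds on [3,3]
  j=3: fails at 4
Found at j=2 → formula holds.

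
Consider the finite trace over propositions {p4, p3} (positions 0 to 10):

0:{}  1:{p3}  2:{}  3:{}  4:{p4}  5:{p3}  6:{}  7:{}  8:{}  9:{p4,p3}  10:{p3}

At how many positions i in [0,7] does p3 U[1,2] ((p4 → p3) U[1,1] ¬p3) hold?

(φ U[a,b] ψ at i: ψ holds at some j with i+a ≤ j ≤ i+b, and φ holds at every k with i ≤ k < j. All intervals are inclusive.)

Evaluate at each i in [0,7]:
  i=0: ✗ (lhs fails at k=0 before rhs at j=1)
  i=1: ✓ (rhs at j=2; lhs holds on [1,1])
  i=2: ✗ (lhs fails at k=2 before rhs at j=3)
  i=3: ✗ (lhs fails at k=3 before rhs at j=5)
  i=4: ✗ (lhs fails at k=4 before rhs at j=5)
  i=5: ✓ (rhs at j=6; lhs holds on [5,5])
  i=6: ✗ (lhs fails at k=6 before rhs at j=7)
  i=7: ✗ (no rhs in [8,9])
Positions where it holds: {1, 5} → 2.

2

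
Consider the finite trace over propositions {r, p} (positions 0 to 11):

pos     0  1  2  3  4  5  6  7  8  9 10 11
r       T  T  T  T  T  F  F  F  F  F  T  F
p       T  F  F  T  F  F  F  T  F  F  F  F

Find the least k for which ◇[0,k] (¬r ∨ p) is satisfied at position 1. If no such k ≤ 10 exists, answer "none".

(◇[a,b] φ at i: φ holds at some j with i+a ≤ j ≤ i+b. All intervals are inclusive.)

Scan j = 1,2,… for (¬r ∨ p):
  j=1: fails
  j=2: fails
  j=3: holds
First hit at j=3, so smallest k = 3-1 = 2.

2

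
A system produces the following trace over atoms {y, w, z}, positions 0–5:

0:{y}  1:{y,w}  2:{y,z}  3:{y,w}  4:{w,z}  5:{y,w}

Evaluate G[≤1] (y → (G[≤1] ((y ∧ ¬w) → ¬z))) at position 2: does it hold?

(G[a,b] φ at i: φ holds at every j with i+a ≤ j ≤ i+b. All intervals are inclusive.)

Check (y → (G[≤1] ((y ∧ ¬w) → ¬z))) at every j in [2,3]:
  j=2: antecedent true; consequent fails at 2 → ✗
  j=3: antecedent true; consequent holds on [3,4] → ✓
Fails at j=2 → formula fails.

Does not hold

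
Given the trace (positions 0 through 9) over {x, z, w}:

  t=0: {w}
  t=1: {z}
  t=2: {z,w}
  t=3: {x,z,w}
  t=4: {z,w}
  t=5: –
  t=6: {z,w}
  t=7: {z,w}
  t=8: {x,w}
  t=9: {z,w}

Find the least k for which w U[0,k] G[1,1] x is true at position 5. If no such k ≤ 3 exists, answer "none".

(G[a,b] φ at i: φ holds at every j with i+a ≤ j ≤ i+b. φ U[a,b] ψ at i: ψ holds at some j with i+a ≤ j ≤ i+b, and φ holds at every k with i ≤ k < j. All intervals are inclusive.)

none

Need earliest j ≥ 5 with G[1,1] x, and w at every k in [5,j-1].
  j=5: rhs fails.
  j=6: rhs fails.
  j=7: rhs holds but lhs fails at k=5.
  j=8: rhs fails.
No witness within the range → none.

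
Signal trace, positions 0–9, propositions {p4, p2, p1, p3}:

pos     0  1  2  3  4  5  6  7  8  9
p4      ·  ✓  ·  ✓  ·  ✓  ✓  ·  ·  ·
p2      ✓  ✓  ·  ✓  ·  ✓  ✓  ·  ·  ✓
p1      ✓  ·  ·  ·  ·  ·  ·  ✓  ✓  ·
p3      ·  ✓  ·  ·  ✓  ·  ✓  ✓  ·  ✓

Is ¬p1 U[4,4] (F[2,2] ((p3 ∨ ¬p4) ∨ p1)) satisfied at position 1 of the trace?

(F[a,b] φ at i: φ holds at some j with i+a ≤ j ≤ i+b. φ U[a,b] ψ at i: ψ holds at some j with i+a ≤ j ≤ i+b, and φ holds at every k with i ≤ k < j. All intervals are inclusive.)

Need some j in [5,5] with F[2,2] ((p3 ∨ ¬p4) ∨ p1), and ¬p1 at every k in [1,j-1].
  j=5: F[2,2] ((p3 ∨ ¬p4) ∨ p1) holds; ¬p1 holds at every k in [1,4] → satisfied.

True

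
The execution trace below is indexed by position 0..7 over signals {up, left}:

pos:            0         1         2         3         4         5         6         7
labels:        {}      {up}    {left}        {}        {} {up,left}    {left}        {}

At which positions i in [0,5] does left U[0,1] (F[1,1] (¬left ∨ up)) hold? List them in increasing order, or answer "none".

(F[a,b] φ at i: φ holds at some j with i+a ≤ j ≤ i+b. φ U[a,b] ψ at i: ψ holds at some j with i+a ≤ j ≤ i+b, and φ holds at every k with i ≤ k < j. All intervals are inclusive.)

Evaluate at each i in [0,5]:
  i=0: ✓ (rhs at j=0)
  i=1: ✗ (lhs fails at k=1 before rhs at j=2)
  i=2: ✓ (rhs at j=2)
  i=3: ✓ (rhs at j=3)
  i=4: ✓ (rhs at j=4)
  i=5: ✓ (rhs at j=6; lhs holds on [5,5])

0, 2, 3, 4, 5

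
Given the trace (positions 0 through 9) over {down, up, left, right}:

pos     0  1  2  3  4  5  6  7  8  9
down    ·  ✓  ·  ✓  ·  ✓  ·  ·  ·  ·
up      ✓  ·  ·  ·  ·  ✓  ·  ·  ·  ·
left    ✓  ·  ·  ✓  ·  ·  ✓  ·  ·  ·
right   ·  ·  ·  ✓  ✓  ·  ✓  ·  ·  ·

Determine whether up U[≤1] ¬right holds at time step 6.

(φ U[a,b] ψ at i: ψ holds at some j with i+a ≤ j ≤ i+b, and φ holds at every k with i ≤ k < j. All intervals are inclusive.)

No

Need some j in [6,7] with ¬right, and up at every k in [6,j-1].
  j=6: ¬right false.
  j=7: ¬right holds, but up fails at k=6 → not this j.
No j in the window works → until fails.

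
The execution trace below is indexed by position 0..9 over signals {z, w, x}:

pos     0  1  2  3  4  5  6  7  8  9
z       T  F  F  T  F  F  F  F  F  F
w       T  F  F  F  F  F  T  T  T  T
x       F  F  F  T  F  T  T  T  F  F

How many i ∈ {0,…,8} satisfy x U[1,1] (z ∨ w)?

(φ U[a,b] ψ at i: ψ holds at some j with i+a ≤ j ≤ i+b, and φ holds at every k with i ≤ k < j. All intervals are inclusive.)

Evaluate at each i in [0,8]:
  i=0: ✗ (no rhs in [1,1])
  i=1: ✗ (no rhs in [2,2])
  i=2: ✗ (lhs fails at k=2 before rhs at j=3)
  i=3: ✗ (no rhs in [4,4])
  i=4: ✗ (no rhs in [5,5])
  i=5: ✓ (rhs at j=6; lhs holds on [5,5])
  i=6: ✓ (rhs at j=7; lhs holds on [6,6])
  i=7: ✓ (rhs at j=8; lhs holds on [7,7])
  i=8: ✗ (lhs fails at k=8 before rhs at j=9)
Positions where it holds: {5, 6, 7} → 3.

3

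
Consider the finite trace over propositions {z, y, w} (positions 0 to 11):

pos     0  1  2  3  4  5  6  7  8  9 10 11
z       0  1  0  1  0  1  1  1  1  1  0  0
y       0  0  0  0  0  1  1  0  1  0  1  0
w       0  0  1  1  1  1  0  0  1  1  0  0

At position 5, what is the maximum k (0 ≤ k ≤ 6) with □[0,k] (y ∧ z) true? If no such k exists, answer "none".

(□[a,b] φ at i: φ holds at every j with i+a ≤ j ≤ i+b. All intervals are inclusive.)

1

(y ∧ z) must hold from j=5 onward; find where it first fails.
  j=5: holds
  j=6: holds
  j=7: fails
Holds on [5,6], so largest k = 1.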